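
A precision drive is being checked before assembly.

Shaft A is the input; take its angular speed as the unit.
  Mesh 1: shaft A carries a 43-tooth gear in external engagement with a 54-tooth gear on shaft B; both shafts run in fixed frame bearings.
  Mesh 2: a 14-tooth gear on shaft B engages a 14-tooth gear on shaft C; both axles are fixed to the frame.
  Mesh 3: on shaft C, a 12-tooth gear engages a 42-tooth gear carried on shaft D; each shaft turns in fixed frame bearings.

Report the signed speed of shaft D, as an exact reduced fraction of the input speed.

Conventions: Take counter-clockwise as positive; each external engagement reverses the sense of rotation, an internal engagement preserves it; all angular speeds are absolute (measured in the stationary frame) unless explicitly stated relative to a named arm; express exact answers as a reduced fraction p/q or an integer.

3-mesh fixed-axis compound train (all bearings frame-fixed)
mesh 1 [43T→54T]: |ω|/ω_in = 1×43/54 = 43/54, sense flips to −
mesh 2 [14T→14T]: |ω|/ω_in = (43/54)×14/14 = 43/54, sense flips to +
mesh 3 [12T→42T]: |ω|/ω_in = (43/54)×12/42 = 43/189, sense flips to −
signed output speed (× input speed) = -43/189

-43/189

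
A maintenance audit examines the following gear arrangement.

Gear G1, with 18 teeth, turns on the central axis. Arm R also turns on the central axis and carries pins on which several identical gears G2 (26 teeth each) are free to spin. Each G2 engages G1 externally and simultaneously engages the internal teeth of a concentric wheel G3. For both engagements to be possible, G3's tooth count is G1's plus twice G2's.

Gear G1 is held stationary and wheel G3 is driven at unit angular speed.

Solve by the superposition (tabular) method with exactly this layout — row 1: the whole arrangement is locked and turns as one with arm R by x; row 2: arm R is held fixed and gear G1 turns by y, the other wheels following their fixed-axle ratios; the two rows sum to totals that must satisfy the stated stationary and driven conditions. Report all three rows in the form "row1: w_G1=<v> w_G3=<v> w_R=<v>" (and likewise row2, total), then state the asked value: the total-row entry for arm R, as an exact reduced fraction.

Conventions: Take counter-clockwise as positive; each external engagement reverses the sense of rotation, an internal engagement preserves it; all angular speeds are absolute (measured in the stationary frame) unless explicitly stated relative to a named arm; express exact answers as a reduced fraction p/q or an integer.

row1: w_G1=35/44 w_G3=35/44 w_R=35/44
row2: w_G1=-35/44 w_G3=9/44 w_R=0
total: w_G1=0 w_G3=1 w_R=35/44
asked value: 35/44

recognized (axles ride arm R): planetary set, 18/26/70 teeth
superposition row 1 [locked train]: every member turns x
row 2: sun turns y, ring = −(18/70)·y, arm 0
boundary: total ω_sun = x + y = 0 and total ω_ring = x − (18/70)·y = 1  ⇒  y = -35/44, x = 35/44
row 2 ring = −(18/70)·(-35/44) = 9/44
totals (row 1 + row 2): sun 35/44 + (-35/44) = 0, ring 35/44 + 9/44 = 1, arm 35/44 + 0 = 35/44
asked cell (total, arm) = 35/44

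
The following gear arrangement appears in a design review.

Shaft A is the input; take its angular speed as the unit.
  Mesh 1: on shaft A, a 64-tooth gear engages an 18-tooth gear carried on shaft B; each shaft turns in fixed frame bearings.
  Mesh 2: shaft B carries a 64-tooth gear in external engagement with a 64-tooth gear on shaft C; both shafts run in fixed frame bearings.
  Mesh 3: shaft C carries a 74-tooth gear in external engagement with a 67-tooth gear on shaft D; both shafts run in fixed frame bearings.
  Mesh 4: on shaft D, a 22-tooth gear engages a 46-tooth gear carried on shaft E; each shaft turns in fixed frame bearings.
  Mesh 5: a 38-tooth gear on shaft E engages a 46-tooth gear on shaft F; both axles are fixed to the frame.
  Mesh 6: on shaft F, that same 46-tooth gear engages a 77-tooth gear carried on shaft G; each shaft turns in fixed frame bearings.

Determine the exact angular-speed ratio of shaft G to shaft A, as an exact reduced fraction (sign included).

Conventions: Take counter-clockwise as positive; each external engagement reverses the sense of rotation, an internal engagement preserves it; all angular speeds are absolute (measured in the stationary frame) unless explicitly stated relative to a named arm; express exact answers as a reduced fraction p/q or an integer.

class = fixed-axis compound train [6 meshes; 6 ratios multiply, 6 sense flips]
mesh 1 [64T→18T]: running ratio 32/9, sense −
mesh 2 [64T→64T]: running ratio 32/9, sense +
mesh 3 [74T→67T]: running ratio 2368/603, sense −
mesh 4 [22T→46T]: running ratio 26048/13869, sense +
mesh 5 [38T→46T]: running ratio 494912/318987, sense −
mesh 6 [46T→77T]: running ratio 89984/97083, sense +
ω_out/ω_in = 89984/97083

89984/97083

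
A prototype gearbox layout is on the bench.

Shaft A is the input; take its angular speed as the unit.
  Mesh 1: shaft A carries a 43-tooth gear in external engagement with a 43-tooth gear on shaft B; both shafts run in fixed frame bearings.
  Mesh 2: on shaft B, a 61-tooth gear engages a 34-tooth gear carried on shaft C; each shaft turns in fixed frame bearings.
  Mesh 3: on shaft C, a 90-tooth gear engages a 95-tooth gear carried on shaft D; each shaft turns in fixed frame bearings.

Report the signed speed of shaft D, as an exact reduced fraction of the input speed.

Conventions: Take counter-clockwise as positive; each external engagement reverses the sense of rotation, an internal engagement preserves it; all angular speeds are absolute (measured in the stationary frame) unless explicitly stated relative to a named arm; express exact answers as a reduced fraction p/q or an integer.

-549/323

3-mesh fixed-axis compound train (all bearings frame-fixed)
mesh 1 [43T→43T]: |ω|/ω_in = 1×43/43 = 1, sense flips to −
mesh 2 [61T→34T]: |ω|/ω_in = 1×61/34 = 61/34, sense flips to +
mesh 3 [90T→95T]: |ω|/ω_in = (61/34)×90/95 = 549/323, sense flips to −
signed output speed (× input speed) = -549/323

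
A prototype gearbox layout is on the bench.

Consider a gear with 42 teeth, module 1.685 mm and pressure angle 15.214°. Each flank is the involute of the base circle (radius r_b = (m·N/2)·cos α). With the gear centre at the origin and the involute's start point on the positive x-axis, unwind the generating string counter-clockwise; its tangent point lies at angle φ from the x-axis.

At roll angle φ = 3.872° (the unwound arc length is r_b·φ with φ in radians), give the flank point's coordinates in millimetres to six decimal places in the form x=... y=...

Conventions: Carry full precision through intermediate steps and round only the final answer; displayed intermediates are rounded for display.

x=34.222720 y=0.003511

recognized (one wheel, involute flank): single-mesh tooth geometry, m = 1.685, N = 42
pitch radius r_p = m·N/2 = 1.685·42/2 = 35.385000
base radius r_b = r_p·cos α = 35.385000·cos 15.214° = 34.144841
roll angle φ = 3.872° = 0.06757915 rad
x = r_b·(cos φ + φ·sin φ) = 34.222720
y = r_b·(sin φ − φ·cos φ) = 0.003511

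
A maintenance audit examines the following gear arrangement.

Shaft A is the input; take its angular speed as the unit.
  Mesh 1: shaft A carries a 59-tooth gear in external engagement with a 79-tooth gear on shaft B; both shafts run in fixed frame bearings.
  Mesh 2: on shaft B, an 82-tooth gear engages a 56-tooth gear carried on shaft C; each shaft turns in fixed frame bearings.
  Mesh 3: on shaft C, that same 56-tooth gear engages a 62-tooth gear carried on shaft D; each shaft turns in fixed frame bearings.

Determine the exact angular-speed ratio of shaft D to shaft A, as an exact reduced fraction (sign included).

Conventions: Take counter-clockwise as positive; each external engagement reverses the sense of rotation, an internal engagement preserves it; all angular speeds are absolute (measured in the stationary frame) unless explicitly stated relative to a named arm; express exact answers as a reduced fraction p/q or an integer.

-2419/2449

class = fixed-axis compound train [3 meshes; 3 ratios multiply, 3 sense flips]
mesh 1 [59T→79T]: running ratio 59/79, sense −
mesh 2 [82T→56T]: running ratio 2419/2212, sense +
mesh 3 [56T→62T]: running ratio 2419/2449, sense −
ω_out/ω_in = -2419/2449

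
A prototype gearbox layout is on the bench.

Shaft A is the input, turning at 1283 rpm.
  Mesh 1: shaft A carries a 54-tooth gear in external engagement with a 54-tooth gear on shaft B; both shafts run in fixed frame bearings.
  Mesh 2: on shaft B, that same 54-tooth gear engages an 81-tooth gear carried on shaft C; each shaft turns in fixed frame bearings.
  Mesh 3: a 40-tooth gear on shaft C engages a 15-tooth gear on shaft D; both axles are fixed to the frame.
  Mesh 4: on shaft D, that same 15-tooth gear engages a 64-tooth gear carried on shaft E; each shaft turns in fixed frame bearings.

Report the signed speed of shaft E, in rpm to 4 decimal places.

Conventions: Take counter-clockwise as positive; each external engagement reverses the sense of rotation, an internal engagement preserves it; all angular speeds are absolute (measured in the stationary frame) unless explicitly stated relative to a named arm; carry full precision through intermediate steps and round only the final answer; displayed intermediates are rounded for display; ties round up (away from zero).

topology: fixed-axis compound train — 4 meshes, A→E
mesh 1 [54T→54T]: ω = 1283.0000×54/54 = 1283.0000 rpm, sense flips to −
mesh 2 [54T→81T]: ω = 1283.0000×54/81 = 855.3333 rpm, sense flips to +
mesh 3 [40T→15T]: ω = 855.3333×40/15 = 2280.8889 rpm, sense flips to −
mesh 4 [15T→64T]: ω = 2280.8889×15/64 = 534.5833 rpm, sense flips to +
signed output speed = +534.5833 rpm

+534.5833 rpm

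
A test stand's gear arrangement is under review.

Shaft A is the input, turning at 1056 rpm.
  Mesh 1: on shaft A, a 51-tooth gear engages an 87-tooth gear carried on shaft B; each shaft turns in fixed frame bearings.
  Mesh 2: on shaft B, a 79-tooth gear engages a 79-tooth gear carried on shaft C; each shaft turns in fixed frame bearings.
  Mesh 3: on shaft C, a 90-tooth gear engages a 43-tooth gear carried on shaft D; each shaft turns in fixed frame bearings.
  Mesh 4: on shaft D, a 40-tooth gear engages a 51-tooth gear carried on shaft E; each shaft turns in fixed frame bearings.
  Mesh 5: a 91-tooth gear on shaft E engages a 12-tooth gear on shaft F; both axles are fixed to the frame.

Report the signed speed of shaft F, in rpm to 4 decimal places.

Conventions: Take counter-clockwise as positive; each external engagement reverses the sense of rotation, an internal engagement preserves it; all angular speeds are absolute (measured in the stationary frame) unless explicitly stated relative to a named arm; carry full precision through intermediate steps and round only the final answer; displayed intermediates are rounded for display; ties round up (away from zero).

class = fixed-axis compound train [5 meshes; 5 ratios multiply, 5 sense flips]
mesh 1 [51T→87T]: ω = 1056.0000×51/87 = 619.0345 rpm, sense flips to −
mesh 2 [79T→79T]: ω = 619.0345×79/79 = 619.0345 rpm, sense flips to +
mesh 3 [90T→43T]: ω = 619.0345×90/43 = 1295.6536 rpm, sense flips to −
mesh 4 [40T→51T]: ω = 1295.6536×40/51 = 1016.1989 rpm, sense flips to +
mesh 5 [91T→12T]: ω = 1016.1989×91/12 = 7706.1748 rpm, sense flips to −
signed output speed = -7706.1748 rpm

-7706.1748 rpm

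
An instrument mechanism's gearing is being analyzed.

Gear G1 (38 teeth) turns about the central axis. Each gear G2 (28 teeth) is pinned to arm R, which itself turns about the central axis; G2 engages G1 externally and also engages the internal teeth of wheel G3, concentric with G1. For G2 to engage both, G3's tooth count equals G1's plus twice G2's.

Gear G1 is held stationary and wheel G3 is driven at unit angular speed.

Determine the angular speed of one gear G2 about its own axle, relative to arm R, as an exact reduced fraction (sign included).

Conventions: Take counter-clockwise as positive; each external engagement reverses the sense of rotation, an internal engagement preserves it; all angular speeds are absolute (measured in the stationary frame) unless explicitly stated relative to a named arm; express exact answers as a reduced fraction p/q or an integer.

893/924

topology: planetary set — G1 38T / G2 28T / G3 94T, arm = carrier (Willis)
ring teeth: 38 + 2·28 = 94
38(ω_sun−ω_arm) = −94(ω_ring−ω_arm),  ω_sun = 0, ω_ring = 1
38(0−ω_arm) = −94(1−ω_arm)  ⇒  132·ω_arm = 94  ⇒  ω_arm = 47/66
sun–planet mesh: 38·(0−47/66) = −28·(ω_p−ω_arm)  ⇒  ω_p−ω_arm = 893/924
exact speed ratio = 893/924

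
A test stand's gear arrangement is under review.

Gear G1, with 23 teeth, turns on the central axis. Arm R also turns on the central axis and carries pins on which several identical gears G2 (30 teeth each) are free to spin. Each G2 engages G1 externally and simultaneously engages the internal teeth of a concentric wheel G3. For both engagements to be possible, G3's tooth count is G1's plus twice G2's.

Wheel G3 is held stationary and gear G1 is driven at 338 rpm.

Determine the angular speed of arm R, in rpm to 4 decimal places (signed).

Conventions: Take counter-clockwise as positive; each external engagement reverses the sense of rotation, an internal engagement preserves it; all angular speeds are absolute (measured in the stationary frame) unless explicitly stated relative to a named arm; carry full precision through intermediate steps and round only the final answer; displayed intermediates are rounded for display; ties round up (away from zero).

+73.3396 rpm

planetary set (23T centre, 30T on arm, 83T internal) — Willis relation
normalise by the input: solve with ω_sun = 1, then scale by 338 rpm
ring teeth: 23 + 2·30 = 83
23(ω_sun−ω_arm) = −83(ω_ring−ω_arm),  ω_ring = 0, ω_sun = 1
23(1−ω_arm) = −83(0−ω_arm)  ⇒  106·ω_arm = 23  ⇒  ω_arm = 23/106
scale: ω_arm = 23/106 × 338 rpm = +73.3396 rpm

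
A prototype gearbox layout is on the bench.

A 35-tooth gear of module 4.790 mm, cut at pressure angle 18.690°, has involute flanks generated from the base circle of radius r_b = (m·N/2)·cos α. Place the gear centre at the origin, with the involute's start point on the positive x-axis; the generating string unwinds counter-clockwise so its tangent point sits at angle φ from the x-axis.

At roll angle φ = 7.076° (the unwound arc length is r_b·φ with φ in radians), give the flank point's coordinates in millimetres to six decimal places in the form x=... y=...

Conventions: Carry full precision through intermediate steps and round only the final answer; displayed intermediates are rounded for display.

class = single-mesh tooth geometry [base-circle involute, m = 4.790, 35T]
pitch radius r_p = m·N/2 = 4.790·35/2 = 83.825000
base radius r_b = r_p·cos α = 83.825000·cos 18.690° = 79.404591
roll angle φ = 7.076° = 0.12349950 rad
x = r_b·(cos φ + φ·sin φ) = 80.007828
y = r_b·(sin φ − φ·cos φ) = 0.049780

x=80.007828 y=0.049780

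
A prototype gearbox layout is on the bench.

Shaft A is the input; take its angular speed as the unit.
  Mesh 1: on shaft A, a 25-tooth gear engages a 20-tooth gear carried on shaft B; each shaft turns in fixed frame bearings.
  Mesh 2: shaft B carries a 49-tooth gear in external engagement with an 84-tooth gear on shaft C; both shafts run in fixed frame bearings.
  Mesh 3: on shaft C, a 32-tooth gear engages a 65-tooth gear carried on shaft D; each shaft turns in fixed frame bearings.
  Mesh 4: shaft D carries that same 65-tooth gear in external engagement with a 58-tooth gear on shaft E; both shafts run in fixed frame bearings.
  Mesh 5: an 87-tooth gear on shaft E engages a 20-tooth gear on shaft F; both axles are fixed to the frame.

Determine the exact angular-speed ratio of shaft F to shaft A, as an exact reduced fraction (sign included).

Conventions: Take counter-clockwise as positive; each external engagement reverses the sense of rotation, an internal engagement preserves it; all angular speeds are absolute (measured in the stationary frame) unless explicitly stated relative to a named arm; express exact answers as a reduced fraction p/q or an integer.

class = fixed-axis compound train [5 meshes; 5 ratios multiply, 5 sense flips]
mesh 1 [25T→20T]: running ratio 5/4, sense −
mesh 2 [49T→84T]: running ratio 35/48, sense +
mesh 3 [32T→65T]: running ratio 14/39, sense −
mesh 4 [65T→58T]: running ratio 35/87, sense +
mesh 5 [87T→20T]: running ratio 7/4, sense −
ω_out/ω_in = -7/4

-7/4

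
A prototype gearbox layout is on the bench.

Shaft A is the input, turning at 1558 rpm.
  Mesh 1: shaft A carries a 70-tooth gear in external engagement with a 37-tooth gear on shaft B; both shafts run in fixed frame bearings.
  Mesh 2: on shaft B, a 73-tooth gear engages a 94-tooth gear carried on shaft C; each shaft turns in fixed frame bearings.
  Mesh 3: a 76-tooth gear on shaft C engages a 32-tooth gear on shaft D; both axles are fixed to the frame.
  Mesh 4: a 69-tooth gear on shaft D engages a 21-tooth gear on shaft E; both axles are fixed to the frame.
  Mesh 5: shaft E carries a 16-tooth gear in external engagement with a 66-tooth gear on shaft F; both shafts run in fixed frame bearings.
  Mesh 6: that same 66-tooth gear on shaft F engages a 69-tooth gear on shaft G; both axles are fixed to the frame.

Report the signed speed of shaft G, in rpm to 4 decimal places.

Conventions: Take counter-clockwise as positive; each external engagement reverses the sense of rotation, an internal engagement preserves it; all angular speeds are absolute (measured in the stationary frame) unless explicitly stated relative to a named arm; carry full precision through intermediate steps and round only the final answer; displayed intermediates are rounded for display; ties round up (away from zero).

recognized (7 fixed axles, 6 meshes): fixed-axis compound train
mesh 1 [70T→37T]: ω = 1558.0000×70/37 = 2947.5676 rpm, sense flips to −
mesh 2 [73T→94T]: ω = 2947.5676×73/94 = 2289.0684 rpm, sense flips to +
mesh 3 [76T→32T]: ω = 2289.0684×76/32 = 5436.5375 rpm, sense flips to −
mesh 4 [69T→21T]: ω = 5436.5375×69/21 = 17862.9090 rpm, sense flips to +
mesh 5 [16T→66T]: ω = 17862.9090×16/66 = 4330.4022 rpm, sense flips to −
mesh 6 [66T→69T]: ω = 4330.4022×66/69 = 4142.1238 rpm, sense flips to +
signed output speed = +4142.1238 rpm

+4142.1238 rpm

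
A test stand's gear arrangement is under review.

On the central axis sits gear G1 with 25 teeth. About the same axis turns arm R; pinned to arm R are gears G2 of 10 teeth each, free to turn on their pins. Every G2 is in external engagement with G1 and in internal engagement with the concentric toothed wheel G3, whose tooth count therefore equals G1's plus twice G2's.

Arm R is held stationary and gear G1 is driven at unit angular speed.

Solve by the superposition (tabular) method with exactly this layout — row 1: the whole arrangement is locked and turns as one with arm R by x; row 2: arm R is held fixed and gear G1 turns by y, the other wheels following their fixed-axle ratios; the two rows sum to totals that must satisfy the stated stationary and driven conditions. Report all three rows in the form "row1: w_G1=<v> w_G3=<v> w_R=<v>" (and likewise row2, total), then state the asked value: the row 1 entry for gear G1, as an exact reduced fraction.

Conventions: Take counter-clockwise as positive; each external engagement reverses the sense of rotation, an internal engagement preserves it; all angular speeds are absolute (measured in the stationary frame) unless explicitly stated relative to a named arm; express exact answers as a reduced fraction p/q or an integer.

row1: w_G1=0 w_G3=0 w_R=0
row2: w_G1=1 w_G3=-5/9 w_R=0
total: w_G1=1 w_G3=-5/9 w_R=0
asked value: 0

topology: planetary set — G1 25T / G2 10T / G3 45T, arm = carrier (Willis)
row 1 (train locked, turned with arm): all members turn x
row 2 (arm held, sun turns y): ω_ring = −(25/45)·y, ω_arm = 0
boundary: total ω_arm = x = 0 and total ω_sun = x + y = 1  ⇒  y = 1, x = 0
row 2 ring = −(25/45)·1 = -5/9
totals (row 1 + row 2): sun 0 + 1 = 1, ring 0 + (-5/9) = -5/9, arm 0 + 0 = 0
asked cell (row1, sun) = 0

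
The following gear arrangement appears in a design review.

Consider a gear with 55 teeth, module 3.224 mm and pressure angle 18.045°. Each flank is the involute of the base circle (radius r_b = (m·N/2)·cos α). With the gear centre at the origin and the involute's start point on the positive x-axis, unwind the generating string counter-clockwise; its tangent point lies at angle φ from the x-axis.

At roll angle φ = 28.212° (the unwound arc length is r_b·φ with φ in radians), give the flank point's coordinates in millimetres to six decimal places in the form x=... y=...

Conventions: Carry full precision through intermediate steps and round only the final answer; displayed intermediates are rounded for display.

class = single-mesh tooth geometry [base-circle involute, m = 3.224, 55T]
pitch radius r_p = m·N/2 = 3.224·55/2 = 88.660000
base radius r_b = r_p·cos α = 88.660000·cos 18.045° = 84.299127
roll angle φ = 28.212° = 0.49239229 rad
x = r_b·(cos φ + φ·sin φ) = 93.907178
y = r_b·(sin φ − φ·cos φ) = 3.273930

x=93.907178 y=3.273930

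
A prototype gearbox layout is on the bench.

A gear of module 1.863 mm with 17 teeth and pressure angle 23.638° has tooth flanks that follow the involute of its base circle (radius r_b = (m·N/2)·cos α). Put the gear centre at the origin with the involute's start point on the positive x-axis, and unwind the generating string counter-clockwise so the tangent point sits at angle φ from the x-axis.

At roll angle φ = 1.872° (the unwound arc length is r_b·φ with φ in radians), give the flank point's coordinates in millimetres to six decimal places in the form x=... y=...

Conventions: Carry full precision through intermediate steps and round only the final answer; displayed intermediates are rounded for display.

recognized (one wheel, involute flank): single-mesh tooth geometry, m = 1.863, N = 17
pitch radius r_p = m·N/2 = 1.863·17/2 = 15.835500
base radius r_b = r_p·cos α = 15.835500·cos 23.638° = 14.506854
roll angle φ = 1.872° = 0.03267256 rad
x = r_b·(cos φ + φ·sin φ) = 14.514595
y = r_b·(sin φ − φ·cos φ) = 0.000169

x=14.514595 y=0.000169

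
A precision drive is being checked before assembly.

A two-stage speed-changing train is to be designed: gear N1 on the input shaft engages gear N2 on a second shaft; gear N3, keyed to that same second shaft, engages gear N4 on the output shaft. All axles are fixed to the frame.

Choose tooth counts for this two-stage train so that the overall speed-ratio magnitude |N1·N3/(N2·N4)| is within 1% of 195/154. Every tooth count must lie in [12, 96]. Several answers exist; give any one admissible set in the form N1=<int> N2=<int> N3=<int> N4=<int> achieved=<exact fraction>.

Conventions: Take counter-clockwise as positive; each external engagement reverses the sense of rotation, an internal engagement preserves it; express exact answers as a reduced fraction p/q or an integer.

class = fixed-axis compound train [2-stage, 195/154 wanted]
target = 195/154 in lowest terms: an exact hit needs N1·N3 = k·195 and N2·N4 = k·154 for one integer k, every count in [12, 96]; additionally prefer no 1:1 stage (N1 ≠ N2, N3 ≠ N4)
k = 1: no 1:1-free in-range split of k·195 and k·154 into factor pairs; take k = 2
k = 2: N1·N3 = 390 = 13·30, N2·N4 = 308 = 14·22
achieved = 13·30/(14·22) = 195/154; |achieved − target| = 0 ≤ 39/3080 ✓

N1=13 N2=14 N3=30 N4=22 achieved=195/154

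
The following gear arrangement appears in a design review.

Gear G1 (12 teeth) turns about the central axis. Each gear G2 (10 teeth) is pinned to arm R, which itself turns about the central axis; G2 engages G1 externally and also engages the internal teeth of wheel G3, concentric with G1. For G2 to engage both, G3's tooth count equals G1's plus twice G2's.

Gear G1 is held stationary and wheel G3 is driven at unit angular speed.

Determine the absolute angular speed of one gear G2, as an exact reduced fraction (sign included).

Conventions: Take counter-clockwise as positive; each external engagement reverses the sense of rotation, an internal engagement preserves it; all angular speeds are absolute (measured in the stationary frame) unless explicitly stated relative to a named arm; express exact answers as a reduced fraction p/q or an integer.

8/5

topology: planetary set — G1 12T / G2 10T / G3 32T, arm = carrier (Willis)
ring teeth: 12 + 2·10 = 32
12(ω_sun−ω_arm) = −32(ω_ring−ω_arm),  ω_sun = 0, ω_ring = 1
12(0−ω_arm) = −32(1−ω_arm)  ⇒  44·ω_arm = 32  ⇒  ω_arm = 8/11
sun–planet mesh: 12·(0−8/11) = −10·(ω_p−ω_arm)  ⇒  ω_p−ω_arm = 48/55
ω_p = 8/11 + 48/55 = 8/5
exact speed ratio = 8/5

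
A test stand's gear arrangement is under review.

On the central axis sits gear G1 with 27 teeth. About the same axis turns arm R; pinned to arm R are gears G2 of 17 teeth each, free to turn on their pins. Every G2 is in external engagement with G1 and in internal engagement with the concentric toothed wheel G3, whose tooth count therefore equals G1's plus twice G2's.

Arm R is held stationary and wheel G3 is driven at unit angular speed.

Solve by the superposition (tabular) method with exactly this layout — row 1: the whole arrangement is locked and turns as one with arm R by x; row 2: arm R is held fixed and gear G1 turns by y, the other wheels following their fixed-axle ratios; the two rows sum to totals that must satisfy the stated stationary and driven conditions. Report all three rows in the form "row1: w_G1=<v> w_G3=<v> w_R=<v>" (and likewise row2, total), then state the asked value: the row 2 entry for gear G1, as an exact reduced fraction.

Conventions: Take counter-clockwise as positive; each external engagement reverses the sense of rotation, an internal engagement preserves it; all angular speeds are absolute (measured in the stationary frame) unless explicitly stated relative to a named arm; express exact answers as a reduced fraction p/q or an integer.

row1: w_G1=0 w_G3=0 w_R=0
row2: w_G1=-61/27 w_G3=1 w_R=0
total: w_G1=-61/27 w_G3=1 w_R=0
asked value: -61/27

recognized (axles ride arm R): planetary set, 27/17/61 teeth
row 1: whole set turns with the arm by x
row 2: sun turns y, ring = −(27/61)·y, arm 0
boundary: total ω_arm = x = 0 and total ω_ring = x − (27/61)·y = 1  ⇒  y = -61/27, x = 0
row 2 ring = −(27/61)·(-61/27) = 1
totals (row 1 + row 2): sun 0 + (-61/27) = -61/27, ring 0 + 1 = 1, arm 0 + 0 = 0
asked cell (row2, sun) = -61/27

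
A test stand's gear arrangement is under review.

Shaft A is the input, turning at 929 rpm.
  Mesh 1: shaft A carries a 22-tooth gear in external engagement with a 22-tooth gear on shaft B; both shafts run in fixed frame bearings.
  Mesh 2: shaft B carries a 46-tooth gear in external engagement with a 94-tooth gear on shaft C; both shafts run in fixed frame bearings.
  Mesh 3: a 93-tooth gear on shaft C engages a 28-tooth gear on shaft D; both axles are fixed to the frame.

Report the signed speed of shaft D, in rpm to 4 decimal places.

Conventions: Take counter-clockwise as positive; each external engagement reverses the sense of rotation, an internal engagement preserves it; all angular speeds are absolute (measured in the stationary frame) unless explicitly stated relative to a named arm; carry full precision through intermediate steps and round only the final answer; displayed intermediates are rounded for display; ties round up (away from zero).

recognized (4 fixed axles, 3 meshes): fixed-axis compound train
mesh 1 [22T→22T]: ω = 929.0000×22/22 = 929.0000 rpm, sense flips to −
mesh 2 [46T→94T]: ω = 929.0000×46/94 = 454.6170 rpm, sense flips to +
mesh 3 [93T→28T]: ω = 454.6170×93/28 = 1509.9780 rpm, sense flips to −
signed output speed = -1509.9780 rpm

-1509.9780 rpm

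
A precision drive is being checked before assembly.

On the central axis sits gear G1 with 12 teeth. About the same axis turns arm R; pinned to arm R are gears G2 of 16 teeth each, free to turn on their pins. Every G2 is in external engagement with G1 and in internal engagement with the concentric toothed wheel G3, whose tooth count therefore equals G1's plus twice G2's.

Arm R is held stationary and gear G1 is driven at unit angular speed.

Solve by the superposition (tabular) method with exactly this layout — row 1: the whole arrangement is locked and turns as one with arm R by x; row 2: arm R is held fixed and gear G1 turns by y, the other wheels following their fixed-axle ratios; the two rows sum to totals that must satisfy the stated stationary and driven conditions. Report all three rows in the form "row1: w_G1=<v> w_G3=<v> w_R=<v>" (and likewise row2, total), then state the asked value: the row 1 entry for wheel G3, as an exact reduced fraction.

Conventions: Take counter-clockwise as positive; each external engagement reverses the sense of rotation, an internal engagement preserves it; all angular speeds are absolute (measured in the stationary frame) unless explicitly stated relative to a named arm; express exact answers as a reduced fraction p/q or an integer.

row1: w_G1=0 w_G3=0 w_R=0
row2: w_G1=1 w_G3=-3/11 w_R=0
total: w_G1=1 w_G3=-3/11 w_R=0
asked value: 0

class = planetary set [G3 = 12+2·16 = 44; Willis about the carrier]
row 1 (train locked, turned with arm): all members turn x
superposition row 2 [arm held]: sun y, ring −(12/44)·y, arm 0
boundary: total ω_arm = x = 0 and total ω_sun = x + y = 1  ⇒  y = 1, x = 0
row 2 ring = −(12/44)·1 = -3/11
totals (row 1 + row 2): sun 0 + 1 = 1, ring 0 + (-3/11) = -3/11, arm 0 + 0 = 0
asked cell (row1, ring) = 0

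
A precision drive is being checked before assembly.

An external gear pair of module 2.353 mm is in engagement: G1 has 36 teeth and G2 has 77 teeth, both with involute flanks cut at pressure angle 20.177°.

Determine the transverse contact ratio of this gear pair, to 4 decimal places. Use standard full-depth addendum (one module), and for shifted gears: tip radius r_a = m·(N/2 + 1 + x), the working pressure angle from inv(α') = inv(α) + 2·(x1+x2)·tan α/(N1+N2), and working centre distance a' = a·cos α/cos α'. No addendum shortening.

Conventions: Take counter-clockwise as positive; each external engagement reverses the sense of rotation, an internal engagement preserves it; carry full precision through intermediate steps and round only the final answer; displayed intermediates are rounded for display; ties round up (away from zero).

1.7471

topology: single-mesh involute geometry — m = 2.353, 36T/77T pair
base radii: r_b1 = 39.754801, r_b2 = 85.031102
tip radii: r_a1 = 44.707000, r_a2 = 92.943500
no profile shift: α' = α, a' = a
action lengths: √(r_a1²−r_b1²) = 20.451690, √(r_a2²−r_b2²) = 37.526069
base pitch p_b = π·m·cos α = 6.938522
CR = (20.451690 + 37.526069 − 132.944500·sin 20.17700°)/6.938522 = 1.747109
contact ratio ≈ 1.7471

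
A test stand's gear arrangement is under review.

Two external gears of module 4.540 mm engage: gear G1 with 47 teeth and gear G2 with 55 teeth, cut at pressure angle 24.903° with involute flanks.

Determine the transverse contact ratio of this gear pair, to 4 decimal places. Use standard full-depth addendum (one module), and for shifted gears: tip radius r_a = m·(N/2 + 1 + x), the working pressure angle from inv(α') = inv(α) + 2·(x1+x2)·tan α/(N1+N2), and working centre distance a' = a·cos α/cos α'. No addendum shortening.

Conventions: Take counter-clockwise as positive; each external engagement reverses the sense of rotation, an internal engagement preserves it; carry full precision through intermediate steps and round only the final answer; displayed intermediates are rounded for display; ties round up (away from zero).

1.5413

class = single-mesh tooth geometry [involute pair 47T × 55T, m = 4.540]
base radii: r_b1 = 96.770174, r_b2 = 113.241693
tip radii: r_a1 = 111.230000, r_a2 = 129.390000
no profile shift: α' = α, a' = a
action lengths: √(r_a1²−r_b1²) = 54.842013, √(r_a2²−r_b2²) = 62.594657
base pitch p_b = π·m·cos α = 12.936701
CR = (54.842013 + 62.594657 − 231.540000·sin 24.90300°)/12.936701 = 1.541277
contact ratio ≈ 1.5413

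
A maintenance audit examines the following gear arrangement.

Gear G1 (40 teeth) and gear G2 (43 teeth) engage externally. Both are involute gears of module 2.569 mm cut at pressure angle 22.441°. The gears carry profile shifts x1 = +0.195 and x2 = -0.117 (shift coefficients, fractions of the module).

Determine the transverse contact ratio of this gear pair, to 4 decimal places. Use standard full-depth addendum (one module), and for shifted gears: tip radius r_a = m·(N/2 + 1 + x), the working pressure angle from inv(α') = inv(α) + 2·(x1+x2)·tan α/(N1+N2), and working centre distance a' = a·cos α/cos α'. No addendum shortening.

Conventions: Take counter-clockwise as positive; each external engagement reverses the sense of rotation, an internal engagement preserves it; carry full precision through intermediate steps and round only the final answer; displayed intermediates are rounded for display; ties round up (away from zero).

single-mesh involute tooth geometry (40T engaging 43T at module 2.569)
base radii: r_b1 = 47.489152, r_b2 = 51.050839
tip radii: r_a1 = 54.449955, r_a2 = 57.501927
inv(α') = inv(22.441°) + 2·(+0.195-0.117)·tan α/(40+43) = 0.02211457  ⇒  α' = 22.69845°
a' = a·cos α / cos α' = 106.6135·cos 22.441°/cos 22.69845° = 106.812796
action lengths: √(r_a1²−r_b1²) = 26.637906, √(r_a2²−r_b2²) = 26.462870
base pitch p_b = π·m·cos α = 7.459579
CR = (26.637906 + 26.462870 − 106.812796·sin 22.69845°)/7.459579 = 1.593085
contact ratio ≈ 1.5931

1.5931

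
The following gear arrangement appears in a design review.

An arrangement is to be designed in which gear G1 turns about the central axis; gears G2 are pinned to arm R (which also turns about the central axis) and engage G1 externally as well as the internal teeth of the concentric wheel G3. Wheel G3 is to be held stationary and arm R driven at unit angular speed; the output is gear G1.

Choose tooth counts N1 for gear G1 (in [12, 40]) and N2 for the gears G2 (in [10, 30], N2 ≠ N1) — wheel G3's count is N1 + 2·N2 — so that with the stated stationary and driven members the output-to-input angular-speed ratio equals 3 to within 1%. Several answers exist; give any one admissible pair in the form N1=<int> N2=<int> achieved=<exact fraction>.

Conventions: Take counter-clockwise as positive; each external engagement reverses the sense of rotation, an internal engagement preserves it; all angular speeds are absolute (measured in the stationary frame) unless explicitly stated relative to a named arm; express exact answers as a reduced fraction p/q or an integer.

N1=20 N2=10 achieved=3

topology: planetary set — design target 3, arm = carrier (Willis)
Willis with ω_ring = 0: ω_sun/ω_arm = (N1+N3)/N1; set equal to 3  ⇒  N3/N1 = 3 − 1 = 2
N3 = N1 + 2·N2  ⇒  N2/N1 = (N3/N1 − 1)/2 = (2 − 1)/2 = 1/2
smallest multiple with N1 ≥ 12 and N2 ≥ 10: k = 10  ⇒  N1 = 10·2 = 20, N2 = 10·1 = 10 (N1 ≤ 40, N2 ≤ 30, N2 ≠ N1 ✓), N3 = 20 + 2·10 = 40
check: (N1+N3)/N1 with N1 = 20, N3 = 40 gives 3; |achieved − target| = 0 ≤ 3/100 ✓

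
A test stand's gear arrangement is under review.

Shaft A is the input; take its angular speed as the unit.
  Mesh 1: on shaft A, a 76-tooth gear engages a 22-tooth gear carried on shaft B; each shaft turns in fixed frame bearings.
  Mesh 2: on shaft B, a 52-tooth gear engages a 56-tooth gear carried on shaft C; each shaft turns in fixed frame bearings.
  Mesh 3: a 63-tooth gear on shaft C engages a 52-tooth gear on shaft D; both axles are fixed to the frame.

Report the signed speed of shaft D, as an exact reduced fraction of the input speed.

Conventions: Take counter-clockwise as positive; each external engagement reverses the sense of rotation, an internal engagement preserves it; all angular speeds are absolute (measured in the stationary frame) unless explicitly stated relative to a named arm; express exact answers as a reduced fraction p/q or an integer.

-171/44

3-mesh fixed-axis compound train (all bearings frame-fixed)
mesh 1 [76T→22T]: |ω|/ω_in = 1×76/22 = 38/11, sense flips to −
mesh 2 [52T→56T]: |ω|/ω_in = (38/11)×52/56 = 247/77, sense flips to +
mesh 3 [63T→52T]: |ω|/ω_in = (247/77)×63/52 = 171/44, sense flips to −
signed output speed (× input speed) = -171/44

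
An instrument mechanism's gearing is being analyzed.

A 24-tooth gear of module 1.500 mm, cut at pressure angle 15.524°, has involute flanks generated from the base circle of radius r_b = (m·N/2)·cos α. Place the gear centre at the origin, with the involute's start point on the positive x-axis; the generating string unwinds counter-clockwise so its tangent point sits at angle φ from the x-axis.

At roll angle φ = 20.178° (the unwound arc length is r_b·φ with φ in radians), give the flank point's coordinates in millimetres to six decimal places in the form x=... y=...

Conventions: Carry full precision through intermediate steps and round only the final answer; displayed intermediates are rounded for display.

x=18.385721 y=0.249392

topology: single-mesh involute geometry — m = 1.500, N = 24
pitch radius r_p = m·N/2 = 1.500·24/2 = 18.000000
base radius r_b = r_p·cos α = 18.000000·cos 15.524° = 17.343332
roll angle φ = 20.178° = 0.35217254 rad
x = r_b·(cos φ + φ·sin φ) = 18.385721
y = r_b·(sin φ − φ·cos φ) = 0.249392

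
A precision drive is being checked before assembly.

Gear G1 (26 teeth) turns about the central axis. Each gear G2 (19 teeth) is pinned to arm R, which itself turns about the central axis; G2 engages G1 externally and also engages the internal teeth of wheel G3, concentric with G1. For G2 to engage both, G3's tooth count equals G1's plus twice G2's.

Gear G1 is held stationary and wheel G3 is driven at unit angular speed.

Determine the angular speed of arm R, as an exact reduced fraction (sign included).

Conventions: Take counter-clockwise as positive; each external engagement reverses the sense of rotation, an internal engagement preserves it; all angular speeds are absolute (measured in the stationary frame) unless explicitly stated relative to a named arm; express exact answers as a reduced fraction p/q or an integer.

32/45

recognized (axles ride arm R): planetary set, 26/19/64 teeth
ring teeth: 26 + 2·19 = 64
26(ω_sun−ω_arm) = −64(ω_ring−ω_arm),  ω_sun = 0, ω_ring = 1
26(0−ω_arm) = −64(1−ω_arm)  ⇒  90·ω_arm = 64  ⇒  ω_arm = 32/45
exact speed ratio = 32/45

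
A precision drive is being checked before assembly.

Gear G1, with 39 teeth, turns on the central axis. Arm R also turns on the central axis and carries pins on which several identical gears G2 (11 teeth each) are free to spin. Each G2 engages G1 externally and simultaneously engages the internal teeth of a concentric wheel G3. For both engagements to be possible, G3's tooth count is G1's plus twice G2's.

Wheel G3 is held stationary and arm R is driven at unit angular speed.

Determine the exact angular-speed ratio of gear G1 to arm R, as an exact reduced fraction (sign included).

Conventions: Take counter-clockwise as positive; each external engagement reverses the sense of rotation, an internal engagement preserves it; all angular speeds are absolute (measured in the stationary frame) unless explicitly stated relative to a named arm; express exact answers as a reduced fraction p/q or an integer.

planetary set (39T centre, 11T on arm, 61T internal) — Willis relation
ring teeth: 39 + 2·11 = 61
39(ω_sun−ω_arm) = −61(ω_ring−ω_arm),  ω_ring = 0, ω_arm = 1
ω_sun = 1 − (61/39)(0−1) = 100/39
ω_out/ω_in = 100/39

100/39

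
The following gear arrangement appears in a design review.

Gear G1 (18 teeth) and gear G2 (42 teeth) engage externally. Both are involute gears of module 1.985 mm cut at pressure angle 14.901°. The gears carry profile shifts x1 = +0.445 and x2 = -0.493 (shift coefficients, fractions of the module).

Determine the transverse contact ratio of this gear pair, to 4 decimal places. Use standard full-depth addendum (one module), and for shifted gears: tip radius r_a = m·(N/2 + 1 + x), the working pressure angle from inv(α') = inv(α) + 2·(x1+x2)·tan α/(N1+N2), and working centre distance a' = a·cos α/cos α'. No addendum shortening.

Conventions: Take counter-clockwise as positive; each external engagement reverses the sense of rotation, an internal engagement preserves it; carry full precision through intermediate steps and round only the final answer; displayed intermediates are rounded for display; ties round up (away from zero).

1.7727

single-mesh involute tooth geometry (18T engaging 42T at module 1.985)
base radii: r_b1 = 17.264228, r_b2 = 40.283200
tip radii: r_a1 = 20.733325, r_a2 = 42.691395
inv(α') = inv(14.901°) + 2·(+0.445-0.493)·tan α/(18+42) = 0.00560085  ⇒  α' = 14.54781°
a' = a·cos α / cos α' = 59.5500·cos 14.901°/cos 14.54781° = 59.453608
action lengths: √(r_a1²−r_b1²) = 11.481166, √(r_a2²−r_b2²) = 14.135736
base pitch p_b = π·m·cos α = 6.026353
CR = (11.481166 + 14.135736 − 59.453608·sin 14.54781°)/6.026353 = 1.772694
contact ratio ≈ 1.7727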